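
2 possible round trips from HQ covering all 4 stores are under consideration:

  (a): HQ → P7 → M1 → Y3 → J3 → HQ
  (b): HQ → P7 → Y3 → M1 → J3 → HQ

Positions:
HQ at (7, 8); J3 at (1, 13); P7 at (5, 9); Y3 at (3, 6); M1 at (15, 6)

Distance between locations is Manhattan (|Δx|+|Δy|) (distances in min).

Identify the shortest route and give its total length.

48 min — (a) is the shortest.

(a): 3 + 13 + 12 + 9 + 11 = 48
(b): 3 + 5 + 12 + 21 + 11 = 52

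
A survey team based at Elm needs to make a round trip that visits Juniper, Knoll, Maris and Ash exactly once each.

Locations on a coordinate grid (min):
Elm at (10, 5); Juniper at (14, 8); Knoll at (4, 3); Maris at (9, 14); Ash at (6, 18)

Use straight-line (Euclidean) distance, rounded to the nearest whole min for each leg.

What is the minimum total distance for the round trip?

With 4 stops there are 4!/2 = 12 distinct round trips (a route and its reverse cost the same).
Elm-Juniper-Knoll-Maris-Ash-Elm: 5+11+12+5+14 = 47
Elm-Juniper-Knoll-Ash-Maris-Elm: 5+11+15+5+9 = 45
Elm-Juniper-Maris-Knoll-Ash-Elm: 5+8+12+15+14 = 54
Elm-Juniper-Maris-Ash-Knoll-Elm: 5+8+5+15+6 = 39
Elm-Juniper-Ash-Knoll-Maris-Elm: 5+13+15+12+9 = 54
Elm-Juniper-Ash-Maris-Knoll-Elm: 5+13+5+12+6 = 41
Elm-Knoll-Juniper-Maris-Ash-Elm: 6+11+8+5+14 = 44
Elm-Knoll-Juniper-Ash-Maris-Elm: 6+11+13+5+9 = 44
Elm-Knoll-Maris-Juniper-Ash-Elm: 6+12+8+13+14 = 53
Elm-Knoll-Ash-Juniper-Maris-Elm: 6+15+13+8+9 = 51
Elm-Maris-Juniper-Knoll-Ash-Elm: 9+8+11+15+14 = 57
Elm-Maris-Knoll-Juniper-Ash-Elm: 9+12+11+13+14 = 59
The minimum is 39.
One optimal route: Elm → Juniper → Maris → Ash → Knoll → Elm (or its reverse).

Shortest round trip = 39 min.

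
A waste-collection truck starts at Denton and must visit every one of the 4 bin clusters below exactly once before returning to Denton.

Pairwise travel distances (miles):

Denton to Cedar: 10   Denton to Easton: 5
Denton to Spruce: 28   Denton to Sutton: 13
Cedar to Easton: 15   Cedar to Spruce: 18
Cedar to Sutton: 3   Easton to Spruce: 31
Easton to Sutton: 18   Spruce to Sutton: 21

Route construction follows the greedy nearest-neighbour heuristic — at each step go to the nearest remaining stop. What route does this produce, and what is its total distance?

From Denton: distances to unvisited — Easton=5, Cedar=10, Sutton=13, Spruce=28. Nearest is Easton (5).
From Easton: distances to unvisited — Cedar=15, Sutton=18, Spruce=31. Nearest is Cedar (15).
From Cedar: distances to unvisited — Sutton=3, Spruce=18. Nearest is Sutton (3).
From Sutton: distances to unvisited — Spruce=21. Nearest is Spruce (21).
Return Spruce→Denton: 28.
Total = 5 + 15 + 3 + 21 + 28 = 72.

Nearest-neighbour total = 72 miles; route Denton → Easton → Cedar → Sutton → Spruce → Denton.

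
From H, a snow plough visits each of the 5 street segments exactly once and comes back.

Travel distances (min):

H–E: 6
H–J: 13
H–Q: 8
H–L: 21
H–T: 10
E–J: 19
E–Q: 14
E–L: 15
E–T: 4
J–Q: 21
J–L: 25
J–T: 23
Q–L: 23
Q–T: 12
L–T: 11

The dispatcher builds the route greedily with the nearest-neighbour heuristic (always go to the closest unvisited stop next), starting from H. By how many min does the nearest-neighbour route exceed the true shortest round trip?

From H: E=6, Q=8, T=10, J=13, L=21 → choose E (6).
From E: T=4, Q=14, L=15, J=19 → choose T (4).
From T: L=11, Q=12, J=23 → choose L (11).
From L: Q=23, J=25 → choose Q (23).
From Q: J=21 → choose J (21).
NN route H → E → T → L → Q → J → H costs 78.
Optimal: H → E → T → L → J → Q → H costs 75 (by enumerating all 60 distinct tours).
Excess = 78 − 75 = 3.

3 min longer than the optimal tour.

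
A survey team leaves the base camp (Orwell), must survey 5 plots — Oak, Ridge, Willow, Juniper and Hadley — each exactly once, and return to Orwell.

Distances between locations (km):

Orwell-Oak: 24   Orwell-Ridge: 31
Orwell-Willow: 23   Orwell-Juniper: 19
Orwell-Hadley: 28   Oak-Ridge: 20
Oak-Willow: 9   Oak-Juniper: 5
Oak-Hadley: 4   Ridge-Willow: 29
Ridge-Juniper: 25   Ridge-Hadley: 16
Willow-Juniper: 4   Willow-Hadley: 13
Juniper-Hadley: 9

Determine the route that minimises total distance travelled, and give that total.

Shortest round trip = 83 km.

Orwell - Oak - Ridge - Willow - Juniper - Hadley - Orwell: 24+20+29+4+9+28 = 114
Orwell - Oak - Ridge - Willow - Hadley - Juniper - Orwell: 24+20+29+13+9+19 = 114
Orwell - Oak - Ridge - Juniper - Willow - Hadley - Orwell: 24+20+25+4+13+28 = 114
Orwell - Oak - Ridge - Juniper - Hadley - Willow - Orwell: 24+20+25+9+13+23 = 114
Orwell - Oak - Ridge - Hadley - Willow - Juniper - Orwell: 24+20+16+13+4+19 = 96
Orwell - Oak - Ridge - Hadley - Juniper - Willow - Orwell: 24+20+16+9+4+23 = 96
Orwell - Oak - Willow - Ridge - Juniper - Hadley - Orwell: 24+9+29+25+9+28 = 124
Orwell - Oak - Willow - Ridge - Hadley - Juniper - Orwell: 24+9+29+16+9+19 = 106
Orwell - Oak - Willow - Juniper - Ridge - Hadley - Orwell: 24+9+4+25+16+28 = 106
Orwell - Oak - Willow - Juniper - Hadley - Ridge - Orwell: 24+9+4+9+16+31 = 93
Orwell - Oak - Willow - Hadley - Ridge - Juniper - Orwell: 24+9+13+16+25+19 = 106
Orwell - Oak - Willow - Hadley - Juniper - Ridge - Orwell: 24+9+13+9+25+31 = 111
Orwell - Oak - Juniper - Ridge - Willow - Hadley - Orwell: 24+5+25+29+13+28 = 124
Orwell - Oak - Juniper - Ridge - Hadley - Willow - Orwell: 24+5+25+16+13+23 = 106
… (46 more)
Orwell - Ridge - Hadley - Oak - Willow - Juniper - Orwell: 31+16+4+9+4+19 = 83  ← best
The minimum is 83.
One optimal route: Orwell → Ridge → Hadley → Oak → Willow → Juniper → Orwell (or its reverse).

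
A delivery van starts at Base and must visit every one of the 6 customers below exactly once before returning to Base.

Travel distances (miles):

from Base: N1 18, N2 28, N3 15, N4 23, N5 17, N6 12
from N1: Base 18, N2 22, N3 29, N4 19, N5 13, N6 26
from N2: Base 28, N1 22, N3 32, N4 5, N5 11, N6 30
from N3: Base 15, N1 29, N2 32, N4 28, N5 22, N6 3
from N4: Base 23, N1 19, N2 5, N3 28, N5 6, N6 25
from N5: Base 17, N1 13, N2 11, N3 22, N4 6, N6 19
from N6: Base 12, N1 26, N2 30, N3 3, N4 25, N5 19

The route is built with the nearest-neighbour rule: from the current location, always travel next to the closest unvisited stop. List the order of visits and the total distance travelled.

From Base: distances to unvisited — N6=12, N3=15, N5=17, N1=18, N4=23, N2=28. Nearest is N6 (12).
From N6: distances to unvisited — N3=3, N5=19, N4=25, N1=26, N2=30. Nearest is N3 (3).
From N3: distances to unvisited — N5=22, N4=28, N1=29, N2=32. Nearest is N5 (22).
From N5: distances to unvisited — N4=6, N2=11, N1=13. Nearest is N4 (6).
From N4: distances to unvisited — N2=5, N1=19. Nearest is N2 (5).
From N2: distances to unvisited — N1=22. Nearest is N1 (22).
Return N1→Base: 18.
Total = 12 + 3 + 22 + 6 + 5 + 22 + 18 = 88.

88 miles along Base → N6 → N3 → N5 → N4 → N2 → N1 → Base.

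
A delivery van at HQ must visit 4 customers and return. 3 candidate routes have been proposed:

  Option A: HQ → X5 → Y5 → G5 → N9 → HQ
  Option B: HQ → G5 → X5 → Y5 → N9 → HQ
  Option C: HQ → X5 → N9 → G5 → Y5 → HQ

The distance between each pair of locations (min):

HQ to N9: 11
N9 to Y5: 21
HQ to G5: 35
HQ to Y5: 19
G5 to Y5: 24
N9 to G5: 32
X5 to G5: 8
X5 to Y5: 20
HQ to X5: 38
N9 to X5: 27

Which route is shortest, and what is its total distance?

Shortest is Option B, total 95 min.

Option A: 38 + 20 + 24 + 32 + 11 = 125
Option B: 35 + 8 + 20 + 21 + 11 = 95
Option C: 38 + 27 + 32 + 24 + 19 = 140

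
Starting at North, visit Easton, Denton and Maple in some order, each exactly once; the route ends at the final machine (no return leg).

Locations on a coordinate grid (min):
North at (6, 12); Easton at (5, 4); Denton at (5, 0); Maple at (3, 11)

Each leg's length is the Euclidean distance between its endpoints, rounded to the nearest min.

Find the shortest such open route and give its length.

There are 3! = 6 possible orderings.
North→Easton→Denton→Maple: 8+4+11 = 23
North→Easton→Maple→Denton: 8+7+11 = 26
North→Denton→Easton→Maple: 12+4+7 = 23
North→Denton→Maple→Easton: 12+11+7 = 30
North→Maple→Easton→Denton: 3+7+4 = 14
North→Maple→Denton→Easton: 3+11+4 = 18
The minimum is 14.
One shortest path: North → Maple → Easton → Denton.

Minimum one-way distance = 14 min.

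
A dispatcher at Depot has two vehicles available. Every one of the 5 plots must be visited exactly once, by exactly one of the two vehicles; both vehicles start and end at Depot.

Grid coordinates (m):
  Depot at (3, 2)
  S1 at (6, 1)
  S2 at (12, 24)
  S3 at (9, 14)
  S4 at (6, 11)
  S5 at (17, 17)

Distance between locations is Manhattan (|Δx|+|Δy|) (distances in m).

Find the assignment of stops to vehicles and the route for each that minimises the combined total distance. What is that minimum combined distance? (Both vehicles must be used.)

Try each way of splitting the stops between the two vehicles (each non-empty) and, for each split, find the best tour for each vehicle:
  {S1} + {S2, S3, S4, S5}: 8 + 72 = 80
  {S2} + {S1, S3, S4, S5}: 62 + 60 = 122
  {S1, S2} + {S3, S4, S5}: 64 + 58 = 122
  {S3} + {S1, S2, S4, S5}: 36 + 74 = 110
  {S1, S3} + {S2, S4, S5}: 38 + 72 = 110
  {S2, S3} + {S1, S4, S5}: 62 + 60 = 122
  … (15 splits in total)
Best: vehicle 1 Depot → S1 → Depot = 8; vehicle 2 Depot → S2 → S5 → S3 → S4 → Depot = 72; combined 80.

Minimum combined distance: 80 m.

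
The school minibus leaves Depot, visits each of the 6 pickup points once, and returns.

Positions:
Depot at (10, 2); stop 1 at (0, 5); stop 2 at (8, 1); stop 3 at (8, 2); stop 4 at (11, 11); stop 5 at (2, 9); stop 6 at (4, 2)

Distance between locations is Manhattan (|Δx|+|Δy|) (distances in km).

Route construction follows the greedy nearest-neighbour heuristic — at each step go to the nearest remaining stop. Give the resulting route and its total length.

42 km along Depot → stop 3 → stop 2 → stop 6 → stop 1 → stop 5 → stop 4 → Depot.

Depot → [stop 3:2 / stop 2:3 / stop 6:6 / stop 4:10 / stop 1:13 / stop 5:15] → stop 3 (2)
stop 3 → [stop 2:1 / stop 6:4 / stop 1:11 / stop 4:12 / stop 5:13] → stop 2 (1)
stop 2 → [stop 6:5 / stop 1:12 / stop 4:13 / stop 5:14] → stop 6 (5)
stop 6 → [stop 1:7 / stop 5:9 / stop 4:16] → stop 1 (7)
stop 1 → [stop 5:6 / stop 4:17] → stop 5 (6)
stop 5 → [stop 4:11] → stop 4 (11)
Return stop 4→Depot: 10.
Total = 2 + 1 + 5 + 7 + 6 + 11 + 10 = 42.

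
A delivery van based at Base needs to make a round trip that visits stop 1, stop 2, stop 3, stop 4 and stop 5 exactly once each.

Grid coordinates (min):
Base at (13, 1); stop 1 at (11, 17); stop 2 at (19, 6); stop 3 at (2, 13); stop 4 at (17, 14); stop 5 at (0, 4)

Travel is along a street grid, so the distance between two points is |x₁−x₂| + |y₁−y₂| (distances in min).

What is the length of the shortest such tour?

70 min — the shortest possible round trip.

There are 60 distinct closed tours to check (reversals are equivalent).
Base → stop 1 → stop 2 → stop 3 → stop 4 → stop 5 → Base: 18+19+24+16+27+16 = 120
Base → stop 1 → stop 2 → stop 3 → stop 5 → stop 4 → Base: 18+19+24+11+27+17 = 116
Base → stop 1 → stop 2 → stop 4 → stop 3 → stop 5 → Base: 18+19+10+16+11+16 = 90
Base → stop 1 → stop 2 → stop 4 → stop 5 → stop 3 → Base: 18+19+10+27+11+23 = 108
Base → stop 1 → stop 2 → stop 5 → stop 3 → stop 4 → Base: 18+19+21+11+16+17 = 102
Base → stop 1 → stop 2 → stop 5 → stop 4 → stop 3 → Base: 18+19+21+27+16+23 = 124
Base → stop 1 → stop 3 → stop 2 → stop 4 → stop 5 → Base: 18+13+24+10+27+16 = 108
Base → stop 1 → stop 3 → stop 2 → stop 5 → stop 4 → Base: 18+13+24+21+27+17 = 120
Base → stop 1 → stop 3 → stop 4 → stop 2 → stop 5 → Base: 18+13+16+10+21+16 = 94
Base → stop 1 → stop 3 → stop 4 → stop 5 → stop 2 → Base: 18+13+16+27+21+11 = 106
Base → stop 1 → stop 3 → stop 5 → stop 2 → stop 4 → Base: 18+13+11+21+10+17 = 90
Base → stop 1 → stop 3 → stop 5 → stop 4 → stop 2 → Base: 18+13+11+27+10+11 = 90
Base → stop 1 → stop 4 → stop 2 → stop 3 → stop 5 → Base: 18+9+10+24+11+16 = 88
Base → stop 1 → stop 4 → stop 2 → stop 5 → stop 3 → Base: 18+9+10+21+11+23 = 92
… (46 more)
Base → stop 2 → stop 4 → stop 1 → stop 3 → stop 5 → Base: 11+10+9+13+11+16 = 70  ← best
The minimum is 70.
One optimal route: Base → stop 2 → stop 4 → stop 1 → stop 3 → stop 5 → Base (or its reverse).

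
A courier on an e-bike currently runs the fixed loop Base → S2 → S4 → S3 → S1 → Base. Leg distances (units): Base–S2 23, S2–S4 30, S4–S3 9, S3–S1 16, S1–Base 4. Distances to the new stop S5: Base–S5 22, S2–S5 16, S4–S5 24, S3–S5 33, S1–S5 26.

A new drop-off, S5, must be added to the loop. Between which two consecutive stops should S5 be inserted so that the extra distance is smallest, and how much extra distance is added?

Insertion cost between consecutive stops i–j is d(i,S5) + d(S5,j) − d(i,j):
  between Base and S2: 22 + 16 − 23 = 15
  between S2 and S4: 16 + 24 − 30 = 10
  between S4 and S3: 24 + 33 − 9 = 48
  between S3 and S1: 33 + 26 − 16 = 43
  between S1 and Base: 26 + 22 − 4 = 44
Cheapest insertion is between S2 and S4, adding 10.
New total = 82 + 10 = 92.

Adding 10 by placing S5 on the S2–S4 leg.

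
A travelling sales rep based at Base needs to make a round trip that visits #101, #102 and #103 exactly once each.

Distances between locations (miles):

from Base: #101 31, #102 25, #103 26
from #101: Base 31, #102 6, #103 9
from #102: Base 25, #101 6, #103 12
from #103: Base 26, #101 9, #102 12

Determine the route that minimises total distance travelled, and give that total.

There are 3 distinct closed tours to check (reversals are equivalent).
Base-#101-#102-#103-Base: 31+6+12+26 = 75
Base-#101-#103-#102-Base: 31+9+12+25 = 77
Base-#102-#101-#103-Base: 25+6+9+26 = 66
The minimum is 66.
One optimal route: Base → #102 → #101 → #103 → Base (or its reverse).

66 miles — the shortest possible round trip.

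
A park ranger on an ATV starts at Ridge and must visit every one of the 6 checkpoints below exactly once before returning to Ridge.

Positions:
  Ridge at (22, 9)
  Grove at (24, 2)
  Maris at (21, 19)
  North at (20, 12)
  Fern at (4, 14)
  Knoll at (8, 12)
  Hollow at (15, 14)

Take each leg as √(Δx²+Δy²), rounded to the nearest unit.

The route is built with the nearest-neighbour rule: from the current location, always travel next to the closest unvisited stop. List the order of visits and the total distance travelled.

62 along Ridge → North → Hollow → Knoll → Fern → Maris → Grove → Ridge.

Ridge → [North:4 / Grove:7 / Hollow:9 / Maris:10 / Knoll:14 / Fern:19] → North (4)
North → [Hollow:5 / Maris:7 / Grove:11 / Knoll:12 / Fern:16] → Hollow (5)
Hollow → [Knoll:7 / Maris:8 / Fern:11 / Grove:15] → Knoll (7)
Knoll → [Fern:4 / Maris:15 / Grove:19] → Fern (4)
Fern → [Maris:18 / Grove:23] → Maris (18)
Maris → [Grove:17] → Grove (17)
Return Grove→Ridge: 7.
Total = 4 + 5 + 7 + 4 + 18 + 17 + 7 = 62.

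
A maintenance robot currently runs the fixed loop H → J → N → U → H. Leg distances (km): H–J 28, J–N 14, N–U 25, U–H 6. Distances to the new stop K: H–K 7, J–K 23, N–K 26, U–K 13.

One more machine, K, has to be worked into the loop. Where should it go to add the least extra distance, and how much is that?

Minimum extra distance: 2 km, inserting K between H and J.

Insertion cost between consecutive stops i–j is d(i,K) + d(K,j) − d(i,j):
  between H and J: 7 + 23 − 28 = 2
  between J and N: 23 + 26 − 14 = 35
  between N and U: 26 + 13 − 25 = 14
  between U and H: 13 + 7 − 6 = 14
Cheapest insertion is between H and J, adding 2.
New total = 73 + 2 = 75.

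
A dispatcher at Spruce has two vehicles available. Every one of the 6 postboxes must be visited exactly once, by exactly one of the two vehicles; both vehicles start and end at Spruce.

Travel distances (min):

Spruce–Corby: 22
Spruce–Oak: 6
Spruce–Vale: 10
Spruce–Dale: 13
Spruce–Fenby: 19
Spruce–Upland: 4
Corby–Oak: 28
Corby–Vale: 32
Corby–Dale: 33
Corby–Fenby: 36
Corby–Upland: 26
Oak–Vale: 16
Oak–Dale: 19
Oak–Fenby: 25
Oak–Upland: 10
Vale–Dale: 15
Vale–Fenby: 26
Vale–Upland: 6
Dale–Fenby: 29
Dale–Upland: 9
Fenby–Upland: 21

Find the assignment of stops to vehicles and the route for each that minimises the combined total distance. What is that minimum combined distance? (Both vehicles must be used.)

There are 2^5 − 1 = 31 ways to divide the 6 stops into two non-empty groups. For each, the best each vehicle can do is its own shortest tour through its group:
  {Corby} + {Oak, Vale, Dale, Fenby, Upland}: 44 + 85 = 129
  {Oak} + {Corby, Vale, Dale, Fenby, Upland}: 12 + 112 = 124
  {Corby, Oak} + {Vale, Dale, Fenby, Upland}: 56 + 73 = 129
  {Vale} + {Corby, Oak, Dale, Fenby, Upland}: 20 + 112 = 132
  {Corby, Vale} + {Oak, Dale, Fenby, Upland}: 64 + 73 = 137
  {Oak, Vale} + {Corby, Dale, Fenby, Upland}: 32 + 100 = 132
  … (31 splits in total)
Best: vehicle 1 Spruce → Oak → Spruce = 12; vehicle 2 Spruce → Corby → Fenby → Vale → Dale → Upland → Spruce = 112; combined 124.

Minimum combined distance: 124 min.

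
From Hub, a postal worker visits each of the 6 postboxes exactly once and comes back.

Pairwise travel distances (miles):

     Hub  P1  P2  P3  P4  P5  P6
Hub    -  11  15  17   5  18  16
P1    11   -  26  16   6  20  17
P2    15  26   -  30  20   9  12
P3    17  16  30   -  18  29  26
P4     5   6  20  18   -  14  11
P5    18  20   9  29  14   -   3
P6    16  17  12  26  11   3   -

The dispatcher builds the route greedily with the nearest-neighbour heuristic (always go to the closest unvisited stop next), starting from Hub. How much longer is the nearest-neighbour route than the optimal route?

Hub: P4=5, P1=11, P2=15, P6=16, P3=17, P5=18 ⇒ P4
P4: P1=6, P6=11, P5=14, P3=18, P2=20 ⇒ P1
P1: P3=16, P6=17, P5=20, P2=26 ⇒ P3
P3: P6=26, P5=29, P2=30 ⇒ P6
P6: P5=3, P2=12 ⇒ P5
P5: P2=9 ⇒ P2
NN route Hub → P4 → P1 → P3 → P6 → P5 → P2 → Hub costs 80.
Optimal: Hub → P2 → P5 → P6 → P4 → P1 → P3 → Hub costs 77 (by enumerating all 360 distinct tours).
Excess = 80 − 77 = 3.

3 miles longer than the optimal tour.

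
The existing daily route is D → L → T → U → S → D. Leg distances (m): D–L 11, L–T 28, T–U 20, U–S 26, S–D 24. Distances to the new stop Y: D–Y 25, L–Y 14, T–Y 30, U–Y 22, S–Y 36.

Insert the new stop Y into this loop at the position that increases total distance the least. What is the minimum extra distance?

Minimum extra distance: 16 m, inserting Y between L and T.

Insertion cost between consecutive stops i–j is d(i,Y) + d(Y,j) − d(i,j):
  between D and L: 25 + 14 − 11 = 28
  between L and T: 14 + 30 − 28 = 16
  between T and U: 30 + 22 − 20 = 32
  between U and S: 22 + 36 − 26 = 32
  between S and D: 36 + 25 − 24 = 37
Cheapest insertion is between L and T, adding 16.
New total = 109 + 16 = 125.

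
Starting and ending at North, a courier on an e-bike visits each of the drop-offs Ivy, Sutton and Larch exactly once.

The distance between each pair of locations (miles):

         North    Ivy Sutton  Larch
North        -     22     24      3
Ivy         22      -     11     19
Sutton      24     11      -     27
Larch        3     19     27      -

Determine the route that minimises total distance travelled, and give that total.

Shortest round trip = 57 miles.

There are 3 distinct closed tours to check (reversals are equivalent).
North→Ivy→Sutton→Larch→North: 22+11+27+3 = 63
North→Ivy→Larch→Sutton→North: 22+19+27+24 = 92
North→Sutton→Ivy→Larch→North: 24+11+19+3 = 57
The minimum is 57.
One optimal route: North → Sutton → Ivy → Larch → North (or its reverse).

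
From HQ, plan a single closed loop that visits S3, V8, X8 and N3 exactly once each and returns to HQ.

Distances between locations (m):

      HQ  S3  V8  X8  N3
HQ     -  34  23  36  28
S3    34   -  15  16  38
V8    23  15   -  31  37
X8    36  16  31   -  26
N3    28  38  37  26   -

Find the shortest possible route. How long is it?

There are 12 distinct closed tours to check (reversals are equivalent).
HQ → S3 → V8 → X8 → N3 → HQ: 34+15+31+26+28 = 134
HQ → S3 → V8 → N3 → X8 → HQ: 34+15+37+26+36 = 148
HQ → S3 → X8 → V8 → N3 → HQ: 34+16+31+37+28 = 146
HQ → S3 → X8 → N3 → V8 → HQ: 34+16+26+37+23 = 136
HQ → S3 → N3 → V8 → X8 → HQ: 34+38+37+31+36 = 176
HQ → S3 → N3 → X8 → V8 → HQ: 34+38+26+31+23 = 152
HQ → V8 → S3 → X8 → N3 → HQ: 23+15+16+26+28 = 108
HQ → V8 → S3 → N3 → X8 → HQ: 23+15+38+26+36 = 138
HQ → V8 → X8 → S3 → N3 → HQ: 23+31+16+38+28 = 136
HQ → V8 → N3 → S3 → X8 → HQ: 23+37+38+16+36 = 150
HQ → X8 → S3 → V8 → N3 → HQ: 36+16+15+37+28 = 132
HQ → X8 → V8 → S3 → N3 → HQ: 36+31+15+38+28 = 148
The minimum is 108.
One optimal route: HQ → V8 → S3 → X8 → N3 → HQ (or its reverse).

Minimum total distance: 108 m.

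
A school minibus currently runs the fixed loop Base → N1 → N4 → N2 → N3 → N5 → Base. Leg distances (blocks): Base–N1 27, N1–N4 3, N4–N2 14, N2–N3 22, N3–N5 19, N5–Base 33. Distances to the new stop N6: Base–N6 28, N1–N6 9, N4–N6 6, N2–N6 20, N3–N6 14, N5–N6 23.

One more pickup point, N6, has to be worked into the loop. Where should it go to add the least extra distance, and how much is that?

Insertion cost between consecutive stops i–j is d(i,N6) + d(N6,j) − d(i,j):
  between Base and N1: 28 + 9 − 27 = 10
  between N1 and N4: 9 + 6 − 3 = 12
  between N4 and N2: 6 + 20 − 14 = 12
  between N2 and N3: 20 + 14 − 22 = 12
  between N3 and N5: 14 + 23 − 19 = 18
  between N5 and Base: 23 + 28 − 33 = 18
Cheapest insertion is between Base and N1, adding 10.
New total = 118 + 10 = 128.

+10 blocks — insert N6 between Base and N1.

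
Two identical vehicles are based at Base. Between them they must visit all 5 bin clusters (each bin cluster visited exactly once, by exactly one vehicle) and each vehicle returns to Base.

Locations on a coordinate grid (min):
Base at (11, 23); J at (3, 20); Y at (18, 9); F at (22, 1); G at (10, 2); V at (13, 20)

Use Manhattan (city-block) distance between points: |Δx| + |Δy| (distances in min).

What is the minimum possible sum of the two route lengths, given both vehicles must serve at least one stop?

Minimum combined distance: 90 min.

Check every non-empty split of the stops between the two vehicles; for each half take its own optimal tour:
  {J} + {Y, F, G, V}: 22 + 68 = 90
  {Y} + {J, F, G, V}: 42 + 82 = 124
  {J, Y} + {F, G, V}: 58 + 68 = 126
  {F} + {J, Y, G, V}: 66 + 72 = 138
  {J, F} + {Y, G, V}: 82 + 58 = 140
  {Y, F} + {J, G, V}: 66 + 62 = 128
  … (15 splits in total)
Best: vehicle 1 Base → J → Base = 22; vehicle 2 Base → G → F → Y → V → Base = 68; combined 90.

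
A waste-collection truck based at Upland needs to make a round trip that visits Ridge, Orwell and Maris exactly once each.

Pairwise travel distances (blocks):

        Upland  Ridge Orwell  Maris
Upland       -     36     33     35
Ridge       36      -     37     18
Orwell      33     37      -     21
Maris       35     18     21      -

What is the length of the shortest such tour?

There are 3 distinct closed tours to check (reversals are equivalent).
Upland - Ridge - Orwell - Maris - Upland: 36+37+21+35 = 129
Upland - Ridge - Maris - Orwell - Upland: 36+18+21+33 = 108
Upland - Orwell - Ridge - Maris - Upland: 33+37+18+35 = 123
The minimum is 108.
One optimal route: Upland → Ridge → Maris → Orwell → Upland (or its reverse).

Shortest round trip = 108 blocks.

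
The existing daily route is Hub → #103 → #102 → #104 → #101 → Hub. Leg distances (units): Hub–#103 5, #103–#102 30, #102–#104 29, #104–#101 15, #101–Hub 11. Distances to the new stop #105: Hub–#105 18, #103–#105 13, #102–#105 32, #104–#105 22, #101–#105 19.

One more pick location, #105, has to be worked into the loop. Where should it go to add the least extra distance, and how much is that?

+15 — insert #105 between #103 and #102.

Insertion cost between consecutive stops i–j is d(i,#105) + d(#105,j) − d(i,j):
  between Hub and #103: 18 + 13 − 5 = 26
  between #103 and #102: 13 + 32 − 30 = 15
  between #102 and #104: 32 + 22 − 29 = 25
  between #104 and #101: 22 + 19 − 15 = 26
  between #101 and Hub: 19 + 18 − 11 = 26
Cheapest insertion is between #103 and #102, adding 15.
New total = 90 + 15 = 105.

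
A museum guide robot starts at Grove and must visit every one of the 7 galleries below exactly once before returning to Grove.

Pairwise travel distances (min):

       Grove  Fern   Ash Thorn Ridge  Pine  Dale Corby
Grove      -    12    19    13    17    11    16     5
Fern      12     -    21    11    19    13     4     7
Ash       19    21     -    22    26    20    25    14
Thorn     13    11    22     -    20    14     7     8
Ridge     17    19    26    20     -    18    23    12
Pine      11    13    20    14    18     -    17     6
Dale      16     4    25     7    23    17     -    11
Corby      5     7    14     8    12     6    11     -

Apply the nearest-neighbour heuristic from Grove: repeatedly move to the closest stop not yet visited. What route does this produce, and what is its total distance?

100 min along Grove → Corby → Pine → Fern → Dale → Thorn → Ridge → Ash → Grove.

Grove → [Corby:5 / Pine:11 / Fern:12 / Thorn:13 / Dale:16 / Ridge:17 / Ash:19] → Corby (5)
Corby → [Pine:6 / Fern:7 / Thorn:8 / Dale:11 / Ridge:12 / Ash:14] → Pine (6)
Pine → [Fern:13 / Thorn:14 / Dale:17 / Ridge:18 / Ash:20] → Fern (13)
Fern → [Dale:4 / Thorn:11 / Ridge:19 / Ash:21] → Dale (4)
Dale → [Thorn:7 / Ridge:23 / Ash:25] → Thorn (7)
Thorn → [Ridge:20 / Ash:22] → Ridge (20)
Ridge → [Ash:26] → Ash (26)
Return Ash→Grove: 19.
Total = 5 + 6 + 13 + 4 + 7 + 20 + 26 + 19 = 100.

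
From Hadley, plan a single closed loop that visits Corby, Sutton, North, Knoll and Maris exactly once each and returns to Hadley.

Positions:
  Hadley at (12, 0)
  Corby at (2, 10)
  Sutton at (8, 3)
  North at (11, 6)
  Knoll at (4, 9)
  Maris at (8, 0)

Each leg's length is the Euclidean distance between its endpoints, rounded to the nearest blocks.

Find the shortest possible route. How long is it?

Minimum total distance: 32 blocks.

Hadley → Corby → Sutton → North → Knoll → Maris → Hadley: 14+9+4+8+10+4 = 49
Hadley → Corby → Sutton → North → Maris → Knoll → Hadley: 14+9+4+7+10+12 = 56
Hadley → Corby → Sutton → Knoll → North → Maris → Hadley: 14+9+7+8+7+4 = 49
Hadley → Corby → Sutton → Knoll → Maris → North → Hadley: 14+9+7+10+7+6 = 53
Hadley → Corby → Sutton → Maris → North → Knoll → Hadley: 14+9+3+7+8+12 = 53
Hadley → Corby → Sutton → Maris → Knoll → North → Hadley: 14+9+3+10+8+6 = 50
Hadley → Corby → North → Sutton → Knoll → Maris → Hadley: 14+10+4+7+10+4 = 49
Hadley → Corby → North → Sutton → Maris → Knoll → Hadley: 14+10+4+3+10+12 = 53
Hadley → Corby → North → Knoll → Sutton → Maris → Hadley: 14+10+8+7+3+4 = 46
Hadley → Corby → North → Knoll → Maris → Sutton → Hadley: 14+10+8+10+3+5 = 50
Hadley → Corby → North → Maris → Sutton → Knoll → Hadley: 14+10+7+3+7+12 = 53
Hadley → Corby → North → Maris → Knoll → Sutton → Hadley: 14+10+7+10+7+5 = 53
Hadley → Corby → Knoll → Sutton → North → Maris → Hadley: 14+2+7+4+7+4 = 38
Hadley → Corby → Knoll → Sutton → Maris → North → Hadley: 14+2+7+3+7+6 = 39
… (46 more)
Hadley → North → Corby → Knoll → Sutton → Maris → Hadley: 6+10+2+7+3+4 = 32  ← best
The minimum is 32.
One optimal route: Hadley → North → Corby → Knoll → Sutton → Maris → Hadley (or its reverse).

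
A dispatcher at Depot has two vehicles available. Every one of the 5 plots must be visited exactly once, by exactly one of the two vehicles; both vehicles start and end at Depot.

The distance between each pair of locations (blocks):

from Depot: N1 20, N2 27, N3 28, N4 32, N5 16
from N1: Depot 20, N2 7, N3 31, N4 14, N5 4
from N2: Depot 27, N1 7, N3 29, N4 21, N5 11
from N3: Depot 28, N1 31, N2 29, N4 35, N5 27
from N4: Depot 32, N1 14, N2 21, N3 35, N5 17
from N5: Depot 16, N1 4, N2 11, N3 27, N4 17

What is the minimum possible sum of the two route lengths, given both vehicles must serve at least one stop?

There are 2^4 − 1 = 15 ways to divide the 5 stops into two non-empty groups. For each, the best each vehicle can do is its own shortest tour through its group:
  {N1} + {N2, N3, N4, N5}: 40 + 111 = 151
  {N2} + {N1, N3, N4, N5}: 54 + 97 = 151
  {N1, N2} + {N3, N4, N5}: 54 + 96 = 150
  {N3} + {N1, N2, N4, N5}: 56 + 80 = 136
  {N1, N3} + {N2, N4, N5}: 79 + 80 = 159
  {N2, N3} + {N1, N4, N5}: 84 + 66 = 150
  … (15 splits in total)
Best: vehicle 1 Depot → N3 → Depot = 56; vehicle 2 Depot → N4 → N1 → N2 → N5 → Depot = 80; combined 136.

136 blocks — the smallest possible combined total.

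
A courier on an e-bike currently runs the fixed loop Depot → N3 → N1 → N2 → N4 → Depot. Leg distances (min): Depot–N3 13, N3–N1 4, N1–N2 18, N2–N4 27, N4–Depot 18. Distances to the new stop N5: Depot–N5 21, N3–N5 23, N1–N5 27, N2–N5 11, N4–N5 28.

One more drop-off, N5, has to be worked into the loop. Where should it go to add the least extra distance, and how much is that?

Insertion cost between consecutive stops i–j is d(i,N5) + d(N5,j) − d(i,j):
  between Depot and N3: 21 + 23 − 13 = 31
  between N3 and N1: 23 + 27 − 4 = 46
  between N1 and N2: 27 + 11 − 18 = 20
  between N2 and N4: 11 + 28 − 27 = 12
  between N4 and Depot: 28 + 21 − 18 = 31
Cheapest insertion is between N2 and N4, adding 12.
New total = 80 + 12 = 92.

Minimum extra distance: 12 min, inserting N5 between N2 and N4.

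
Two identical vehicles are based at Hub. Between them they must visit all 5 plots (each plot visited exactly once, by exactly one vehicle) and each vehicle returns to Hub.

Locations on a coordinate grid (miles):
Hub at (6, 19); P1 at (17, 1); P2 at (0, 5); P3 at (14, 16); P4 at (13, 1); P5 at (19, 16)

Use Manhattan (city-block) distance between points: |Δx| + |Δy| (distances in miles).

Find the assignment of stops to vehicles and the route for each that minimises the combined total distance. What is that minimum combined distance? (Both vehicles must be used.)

96 miles — the smallest possible combined total.

Check every non-empty split of the stops between the two vehicles; for each half take its own optimal tour:
  {P1} + {P2, P3, P4, P5}: 58 + 74 = 132
  {P2} + {P1, P3, P4, P5}: 40 + 62 = 102
  {P1, P2} + {P3, P4, P5}: 70 + 62 = 132
  {P3} + {P1, P2, P4, P5}: 22 + 74 = 96
  {P1, P3} + {P2, P4, P5}: 58 + 74 = 132
  {P2, P3} + {P1, P4, P5}: 56 + 62 = 118
  … (15 splits in total)
Best: vehicle 1 Hub → P3 → Hub = 22; vehicle 2 Hub → P2 → P4 → P1 → P5 → Hub = 74; combined 96.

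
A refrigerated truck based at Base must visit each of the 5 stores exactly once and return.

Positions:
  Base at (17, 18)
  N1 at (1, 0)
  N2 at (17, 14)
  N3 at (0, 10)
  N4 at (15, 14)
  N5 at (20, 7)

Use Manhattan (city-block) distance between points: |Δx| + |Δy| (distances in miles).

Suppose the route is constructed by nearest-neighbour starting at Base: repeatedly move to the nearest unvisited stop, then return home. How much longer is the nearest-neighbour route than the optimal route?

The nearest-neighbour route is 10 miles longer than optimal.

Base: N2=4, N4=6, N5=14, N3=25, N1=34 ⇒ N2
N2: N4=2, N5=10, N3=21, N1=30 ⇒ N4
N4: N5=12, N3=19, N1=28 ⇒ N5
N5: N3=23, N1=26 ⇒ N3
N3: N1=11 ⇒ N1
NN route Base → N2 → N4 → N5 → N3 → N1 → Base costs 86.
Optimal: Base → N2 → N4 → N3 → N1 → N5 → Base costs 76 (by enumerating all 60 distinct tours).
Excess = 86 − 76 = 10.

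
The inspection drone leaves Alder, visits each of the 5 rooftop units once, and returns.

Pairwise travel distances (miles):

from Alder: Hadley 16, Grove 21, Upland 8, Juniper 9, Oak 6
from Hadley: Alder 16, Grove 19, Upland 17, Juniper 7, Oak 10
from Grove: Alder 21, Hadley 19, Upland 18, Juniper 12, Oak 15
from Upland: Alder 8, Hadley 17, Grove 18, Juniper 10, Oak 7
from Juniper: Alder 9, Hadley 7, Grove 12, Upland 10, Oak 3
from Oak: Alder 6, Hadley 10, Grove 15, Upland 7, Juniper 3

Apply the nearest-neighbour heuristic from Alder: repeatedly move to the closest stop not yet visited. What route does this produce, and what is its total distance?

Alder → [Oak:6 / Upland:8 / Juniper:9 / Hadley:16 / Grove:21] → Oak (6)
Oak → [Juniper:3 / Upland:7 / Hadley:10 / Grove:15] → Juniper (3)
Juniper → [Hadley:7 / Upland:10 / Grove:12] → Hadley (7)
Hadley → [Upland:17 / Grove:19] → Upland (17)
Upland → [Grove:18] → Grove (18)
Return Grove→Alder: 21.
Total = 6 + 3 + 7 + 17 + 18 + 21 = 72.

72 miles along Alder → Oak → Juniper → Hadley → Upland → Grove → Alder.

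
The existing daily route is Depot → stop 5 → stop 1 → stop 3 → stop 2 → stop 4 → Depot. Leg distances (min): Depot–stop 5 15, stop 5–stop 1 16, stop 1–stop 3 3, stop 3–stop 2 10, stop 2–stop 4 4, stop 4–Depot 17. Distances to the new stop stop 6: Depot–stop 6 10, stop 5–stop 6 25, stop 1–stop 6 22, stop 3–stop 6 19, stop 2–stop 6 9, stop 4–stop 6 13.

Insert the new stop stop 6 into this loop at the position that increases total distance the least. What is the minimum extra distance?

Adding 6 min by placing stop 6 on the stop 4–Depot leg.

Insertion cost between consecutive stops i–j is d(i,stop 6) + d(stop 6,j) − d(i,j):
  between Depot and stop 5: 10 + 25 − 15 = 20
  between stop 5 and stop 1: 25 + 22 − 16 = 31
  between stop 1 and stop 3: 22 + 19 − 3 = 38
  between stop 3 and stop 2: 19 + 9 − 10 = 18
  between stop 2 and stop 4: 9 + 13 − 4 = 18
  between stop 4 and Depot: 13 + 10 − 17 = 6
Cheapest insertion is between stop 4 and Depot, adding 6.
New total = 65 + 6 = 71.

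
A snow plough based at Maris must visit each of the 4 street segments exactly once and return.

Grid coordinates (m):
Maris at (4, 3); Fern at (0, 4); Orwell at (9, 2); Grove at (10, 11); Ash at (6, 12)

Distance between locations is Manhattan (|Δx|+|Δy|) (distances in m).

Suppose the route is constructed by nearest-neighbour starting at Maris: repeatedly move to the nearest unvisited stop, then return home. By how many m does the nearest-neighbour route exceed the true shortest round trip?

Maris: Fern=5, Orwell=6, Ash=11, Grove=14 ⇒ Fern
Fern: Orwell=11, Ash=14, Grove=17 ⇒ Orwell
Orwell: Grove=10, Ash=13 ⇒ Grove
Grove: Ash=5 ⇒ Ash
NN route Maris → Fern → Orwell → Grove → Ash → Maris costs 42.
Optimal: Maris → Fern → Ash → Grove → Orwell → Maris costs 40 (by enumerating all 12 distinct tours).
Excess = 42 − 40 = 2.

The nearest-neighbour route is 2 m longer than optimal.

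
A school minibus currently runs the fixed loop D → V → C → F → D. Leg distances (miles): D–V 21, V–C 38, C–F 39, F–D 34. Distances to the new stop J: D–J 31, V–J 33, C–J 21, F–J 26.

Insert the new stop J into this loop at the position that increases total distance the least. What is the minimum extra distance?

Minimum extra distance: 8 miles, inserting J between C and F.

Insertion cost between consecutive stops i–j is d(i,J) + d(J,j) − d(i,j):
  between D and V: 31 + 33 − 21 = 43
  between V and C: 33 + 21 − 38 = 16
  between C and F: 21 + 26 − 39 = 8
  between F and D: 26 + 31 − 34 = 23
Cheapest insertion is between C and F, adding 8.
New total = 132 + 8 = 140.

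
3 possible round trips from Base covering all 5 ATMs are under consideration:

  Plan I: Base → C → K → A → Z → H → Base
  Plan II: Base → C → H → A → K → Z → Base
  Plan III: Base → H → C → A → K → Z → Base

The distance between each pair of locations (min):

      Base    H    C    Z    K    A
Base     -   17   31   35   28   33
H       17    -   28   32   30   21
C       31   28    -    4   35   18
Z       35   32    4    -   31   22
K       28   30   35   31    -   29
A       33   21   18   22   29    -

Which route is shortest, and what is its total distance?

158 min — Plan III is the shortest.

Plan I: 31 + 35 + 29 + 22 + 32 + 17 = 166
Plan II: 31 + 28 + 21 + 29 + 31 + 35 = 175
Plan III: 17 + 28 + 18 + 29 + 31 + 35 = 158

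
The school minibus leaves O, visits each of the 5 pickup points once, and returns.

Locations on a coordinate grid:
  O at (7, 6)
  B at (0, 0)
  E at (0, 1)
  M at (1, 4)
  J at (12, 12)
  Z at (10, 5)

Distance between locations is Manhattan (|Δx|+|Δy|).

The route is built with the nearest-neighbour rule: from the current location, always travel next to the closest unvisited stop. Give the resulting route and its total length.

Total distance 50 via the nearest-neighbour route O → Z → J → M → E → B → O.

O → [Z:4 / M:8 / J:11 / E:12 / B:13] → Z (4)
Z → [J:9 / M:10 / E:14 / B:15] → J (9)
J → [M:19 / E:23 / B:24] → M (19)
M → [E:4 / B:5] → E (4)
E → [B:1] → B (1)
Return B→O: 13.
Total = 4 + 9 + 19 + 4 + 1 + 13 = 50.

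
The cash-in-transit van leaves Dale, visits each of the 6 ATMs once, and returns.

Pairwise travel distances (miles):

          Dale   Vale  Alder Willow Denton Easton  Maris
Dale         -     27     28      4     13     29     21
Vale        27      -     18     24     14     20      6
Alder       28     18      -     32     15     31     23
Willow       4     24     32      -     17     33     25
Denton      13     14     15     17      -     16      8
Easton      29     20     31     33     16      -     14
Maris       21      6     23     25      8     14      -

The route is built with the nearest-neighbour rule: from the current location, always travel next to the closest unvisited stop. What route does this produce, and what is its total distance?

At Dale the remaining stops are Willow 4, Denton 13, Maris 21, Vale 27, Alder 28, Easton 29; go to Willow.
At Willow the remaining stops are Denton 17, Vale 24, Maris 25, Alder 32, Easton 33; go to Denton.
At Denton the remaining stops are Maris 8, Vale 14, Alder 15, Easton 16; go to Maris.
At Maris the remaining stops are Vale 6, Easton 14, Alder 23; go to Vale.
At Vale the remaining stops are Alder 18, Easton 20; go to Alder.
At Alder the remaining stops are Easton 31; go to Easton.
Return Easton→Dale: 29.
Total = 4 + 17 + 8 + 6 + 18 + 31 + 29 = 113.

Nearest-neighbour total = 113 miles; route Dale → Willow → Denton → Maris → Vale → Alder → Easton → Dale.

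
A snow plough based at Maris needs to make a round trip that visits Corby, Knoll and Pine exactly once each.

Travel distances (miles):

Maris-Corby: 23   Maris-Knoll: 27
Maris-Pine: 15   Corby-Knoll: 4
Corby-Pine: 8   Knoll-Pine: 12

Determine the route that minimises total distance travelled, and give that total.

54 miles — the shortest possible round trip.

Maris-Corby-Knoll-Pine-Maris: 23+4+12+15 = 54
Maris-Corby-Pine-Knoll-Maris: 23+8+12+27 = 70
Maris-Knoll-Corby-Pine-Maris: 27+4+8+15 = 54
The minimum is 54.
One optimal route: Maris → Corby → Knoll → Pine → Maris (or its reverse).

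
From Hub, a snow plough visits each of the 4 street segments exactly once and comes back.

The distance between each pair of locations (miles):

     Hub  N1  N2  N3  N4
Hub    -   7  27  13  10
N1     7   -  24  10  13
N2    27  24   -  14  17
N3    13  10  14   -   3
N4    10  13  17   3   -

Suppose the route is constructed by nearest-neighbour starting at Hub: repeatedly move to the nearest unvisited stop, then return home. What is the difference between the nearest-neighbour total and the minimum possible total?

Excess over optimum: 6 miles.

From Hub: N1=7, N4=10, N3=13, N2=27 → choose N1 (7).
From N1: N3=10, N4=13, N2=24 → choose N3 (10).
From N3: N4=3, N2=14 → choose N4 (3).
From N4: N2=17 → choose N2 (17).
NN route Hub → N1 → N3 → N4 → N2 → Hub costs 64.
Optimal: Hub → N1 → N2 → N3 → N4 → Hub costs 58 (by enumerating all 12 distinct tours).
Excess = 64 − 58 = 6.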